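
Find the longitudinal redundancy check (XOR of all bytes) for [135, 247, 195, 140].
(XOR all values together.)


XOR chain: 135 ^ 247 ^ 195 ^ 140 = 63

63


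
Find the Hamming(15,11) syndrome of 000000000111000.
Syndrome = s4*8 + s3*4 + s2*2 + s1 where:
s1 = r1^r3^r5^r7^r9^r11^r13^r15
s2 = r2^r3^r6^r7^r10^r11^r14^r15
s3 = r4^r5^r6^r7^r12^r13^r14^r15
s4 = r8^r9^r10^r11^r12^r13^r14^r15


s1=1, s2=0, s3=1, s4=1

Syndrome = 13 (error at position 13)


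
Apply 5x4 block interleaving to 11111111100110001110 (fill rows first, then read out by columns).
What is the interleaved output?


Matrix:
  1111
  1111
  1001
  1000
  1110
Read columns: 11111110011100111100

11111110011100111100


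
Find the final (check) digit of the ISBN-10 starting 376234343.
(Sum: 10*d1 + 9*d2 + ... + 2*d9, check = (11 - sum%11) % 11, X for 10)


Weighted sum: 223
223 mod 11 = 3

Check digit: 8


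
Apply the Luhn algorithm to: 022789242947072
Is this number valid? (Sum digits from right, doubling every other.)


Luhn sum = 65
65 mod 10 = 5

Invalid (Luhn sum mod 10 = 5)


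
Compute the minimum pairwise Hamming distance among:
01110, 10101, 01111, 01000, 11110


Comparing all pairs, minimum distance: 1
Can detect 0 errors, correct 0 errors

1


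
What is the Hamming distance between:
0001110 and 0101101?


XOR: 0100011
Count of 1s: 3

3


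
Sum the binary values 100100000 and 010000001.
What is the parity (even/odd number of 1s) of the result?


100100000 = 288
010000001 = 129
Sum = 417 = 110100001
1s count = 4

even parity (4 ones in 110100001)


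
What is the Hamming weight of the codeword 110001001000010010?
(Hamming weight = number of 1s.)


Counting 1s in 110001001000010010

6


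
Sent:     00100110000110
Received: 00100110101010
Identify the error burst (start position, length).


XOR: 00000000101100

Burst at position 8, length 4


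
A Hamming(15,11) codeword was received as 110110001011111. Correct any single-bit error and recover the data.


Syndrome = 0: no error detected

Data: 01001011111 (no errors)


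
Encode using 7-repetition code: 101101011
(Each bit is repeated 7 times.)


Each bit -> 7 copies

111111100000001111111111111100000001111111000000011111111111111


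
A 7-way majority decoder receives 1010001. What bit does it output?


Ones: 3 out of 7
Threshold: 4

0 (3/7 voted 1)


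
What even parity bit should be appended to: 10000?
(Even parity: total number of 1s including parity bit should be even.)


Number of 1s in data: 1
Parity bit: 1

1


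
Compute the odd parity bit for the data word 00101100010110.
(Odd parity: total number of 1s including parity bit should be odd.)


Number of 1s in data: 6
Parity bit: 1

1


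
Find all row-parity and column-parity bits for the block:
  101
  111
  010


Row parities: 011
Column parities: 000

Row P: 011, Col P: 000, Corner: 0


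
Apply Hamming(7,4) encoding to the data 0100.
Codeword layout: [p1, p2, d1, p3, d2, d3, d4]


Parity bits: p1=1, p2=0, p3=1

1001100


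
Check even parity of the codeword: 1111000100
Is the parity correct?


Number of 1s: 5

No, parity error (5 ones)


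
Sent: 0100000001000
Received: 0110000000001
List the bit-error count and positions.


XOR: 0010000001001

3 error(s) at position(s): 2, 9, 12


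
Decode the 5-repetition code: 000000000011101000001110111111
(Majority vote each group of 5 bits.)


Groups: 00000, 00000, 11101, 00000, 11101, 11111
Majority votes: 001011

001011


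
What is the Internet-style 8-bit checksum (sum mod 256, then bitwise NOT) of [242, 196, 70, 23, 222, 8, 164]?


Sum = 925 mod 256 = 157
Complement = 98

98


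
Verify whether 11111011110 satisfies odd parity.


Number of 1s: 9

Yes, parity is correct (9 ones)


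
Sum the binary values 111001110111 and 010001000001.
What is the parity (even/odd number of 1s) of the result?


111001110111 = 3703
010001000001 = 1089
Sum = 4792 = 1001010111000
1s count = 6

even parity (6 ones in 1001010111000)


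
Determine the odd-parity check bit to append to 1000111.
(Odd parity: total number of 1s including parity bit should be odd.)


Number of 1s in data: 4
Parity bit: 1

1


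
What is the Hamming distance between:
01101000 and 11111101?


XOR: 10010101
Count of 1s: 4

4


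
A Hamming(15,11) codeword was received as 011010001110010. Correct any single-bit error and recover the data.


Syndrome = 2: error at position 2

Data: 11001110010 (corrected bit 2)


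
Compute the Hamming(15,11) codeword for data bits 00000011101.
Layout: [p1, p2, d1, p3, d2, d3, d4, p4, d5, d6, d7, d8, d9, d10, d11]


Parity bits: p1=1, p2=0, p3=1, p4=0

100100000011101


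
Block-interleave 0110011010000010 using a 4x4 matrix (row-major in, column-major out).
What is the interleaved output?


Matrix:
  0110
  0110
  1000
  0010
Read columns: 0010110011010000

0010110011010000


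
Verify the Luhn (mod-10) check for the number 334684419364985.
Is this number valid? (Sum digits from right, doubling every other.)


Luhn sum = 88
88 mod 10 = 8

Invalid (Luhn sum mod 10 = 8)


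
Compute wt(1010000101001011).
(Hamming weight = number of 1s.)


Counting 1s in 1010000101001011

7


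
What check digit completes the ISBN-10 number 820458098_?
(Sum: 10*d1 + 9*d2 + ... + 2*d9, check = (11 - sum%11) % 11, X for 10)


Weighted sum: 239
239 mod 11 = 8

Check digit: 3


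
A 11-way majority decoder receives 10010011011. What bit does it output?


Ones: 6 out of 11
Threshold: 6

1 (6/11 voted 1)


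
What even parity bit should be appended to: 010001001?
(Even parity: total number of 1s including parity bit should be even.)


Number of 1s in data: 3
Parity bit: 1

1


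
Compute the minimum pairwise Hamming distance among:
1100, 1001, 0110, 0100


Comparing all pairs, minimum distance: 1
Can detect 0 errors, correct 0 errors

1


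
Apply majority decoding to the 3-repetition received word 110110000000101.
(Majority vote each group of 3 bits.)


Groups: 110, 110, 000, 000, 101
Majority votes: 11001

11001


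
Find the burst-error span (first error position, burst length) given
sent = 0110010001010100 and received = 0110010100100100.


XOR: 0000000101110000

Burst at position 7, length 5


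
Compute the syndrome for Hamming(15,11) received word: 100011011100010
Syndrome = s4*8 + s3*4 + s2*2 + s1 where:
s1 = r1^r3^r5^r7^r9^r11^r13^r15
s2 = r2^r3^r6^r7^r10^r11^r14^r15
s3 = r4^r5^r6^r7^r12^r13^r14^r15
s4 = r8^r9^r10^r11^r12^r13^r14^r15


s1=1, s2=1, s3=1, s4=0

Syndrome = 7 (error at position 7)


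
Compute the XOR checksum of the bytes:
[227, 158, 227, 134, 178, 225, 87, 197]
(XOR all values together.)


XOR chain: 227 ^ 158 ^ 227 ^ 134 ^ 178 ^ 225 ^ 87 ^ 197 = 217

217


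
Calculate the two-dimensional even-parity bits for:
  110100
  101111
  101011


Row parities: 110
Column parities: 110000

Row P: 110, Col P: 110000, Corner: 0


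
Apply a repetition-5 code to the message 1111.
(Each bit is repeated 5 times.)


Each bit -> 5 copies

11111111111111111111


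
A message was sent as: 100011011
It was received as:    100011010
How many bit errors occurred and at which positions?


XOR: 000000001

1 error(s) at position(s): 8


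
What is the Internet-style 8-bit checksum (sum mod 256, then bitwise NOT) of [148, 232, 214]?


Sum = 594 mod 256 = 82
Complement = 173

173


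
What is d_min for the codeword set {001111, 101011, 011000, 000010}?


Comparing all pairs, minimum distance: 2
Can detect 1 errors, correct 0 errors

2


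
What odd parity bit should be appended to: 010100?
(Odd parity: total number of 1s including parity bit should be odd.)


Number of 1s in data: 2
Parity bit: 1

1


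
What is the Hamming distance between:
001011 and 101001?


XOR: 100010
Count of 1s: 2

2


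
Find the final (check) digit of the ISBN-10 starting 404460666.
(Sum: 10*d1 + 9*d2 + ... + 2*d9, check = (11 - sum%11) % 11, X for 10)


Weighted sum: 190
190 mod 11 = 3

Check digit: 8


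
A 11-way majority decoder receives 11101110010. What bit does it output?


Ones: 7 out of 11
Threshold: 6

1 (7/11 voted 1)


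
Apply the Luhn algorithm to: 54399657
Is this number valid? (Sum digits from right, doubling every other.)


Luhn sum = 43
43 mod 10 = 3

Invalid (Luhn sum mod 10 = 3)


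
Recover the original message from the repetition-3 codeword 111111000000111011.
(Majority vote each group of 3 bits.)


Groups: 111, 111, 000, 000, 111, 011
Majority votes: 110011

110011


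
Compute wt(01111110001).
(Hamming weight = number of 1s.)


Counting 1s in 01111110001

7


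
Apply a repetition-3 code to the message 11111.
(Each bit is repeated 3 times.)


Each bit -> 3 copies

111111111111111


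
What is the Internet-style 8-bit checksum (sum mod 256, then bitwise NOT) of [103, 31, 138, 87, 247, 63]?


Sum = 669 mod 256 = 157
Complement = 98

98


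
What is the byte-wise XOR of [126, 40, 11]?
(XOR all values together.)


XOR chain: 126 ^ 40 ^ 11 = 93

93


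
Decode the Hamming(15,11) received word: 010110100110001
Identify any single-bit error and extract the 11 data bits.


Syndrome = 10: error at position 10

Data: 01010010001 (corrected bit 10)


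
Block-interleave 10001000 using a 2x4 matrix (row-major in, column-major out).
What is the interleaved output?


Matrix:
  1000
  1000
Read columns: 11000000

11000000


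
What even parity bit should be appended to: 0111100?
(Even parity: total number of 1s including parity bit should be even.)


Number of 1s in data: 4
Parity bit: 0

0


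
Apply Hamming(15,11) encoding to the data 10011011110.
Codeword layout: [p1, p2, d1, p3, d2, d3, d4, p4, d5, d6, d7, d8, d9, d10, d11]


Parity bits: p1=1, p2=0, p3=0, p4=1

101000111011110


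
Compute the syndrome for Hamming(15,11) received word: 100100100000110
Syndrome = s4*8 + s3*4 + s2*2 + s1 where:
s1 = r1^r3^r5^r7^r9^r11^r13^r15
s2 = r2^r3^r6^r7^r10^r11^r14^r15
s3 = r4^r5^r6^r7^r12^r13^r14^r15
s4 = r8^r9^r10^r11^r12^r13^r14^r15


s1=1, s2=0, s3=0, s4=0

Syndrome = 1 (error at position 1)


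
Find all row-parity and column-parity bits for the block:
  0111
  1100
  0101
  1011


Row parities: 1001
Column parities: 0101

Row P: 1001, Col P: 0101, Corner: 0


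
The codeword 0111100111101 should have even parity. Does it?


Number of 1s: 9

No, parity error (9 ones)


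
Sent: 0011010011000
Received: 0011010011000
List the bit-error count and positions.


XOR: 0000000000000

0 errors (received matches sent)


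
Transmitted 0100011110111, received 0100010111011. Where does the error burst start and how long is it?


XOR: 0000001001100

Burst at position 6, length 5


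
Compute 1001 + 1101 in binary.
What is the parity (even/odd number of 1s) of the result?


1001 = 9
1101 = 13
Sum = 22 = 10110
1s count = 3

odd parity (3 ones in 10110)


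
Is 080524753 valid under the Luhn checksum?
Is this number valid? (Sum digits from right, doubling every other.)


Luhn sum = 29
29 mod 10 = 9

Invalid (Luhn sum mod 10 = 9)


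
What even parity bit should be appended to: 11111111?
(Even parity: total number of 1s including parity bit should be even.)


Number of 1s in data: 8
Parity bit: 0

0


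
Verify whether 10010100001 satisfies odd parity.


Number of 1s: 4

No, parity error (4 ones)


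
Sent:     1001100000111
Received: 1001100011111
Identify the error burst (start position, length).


XOR: 0000000011000

Burst at position 8, length 2


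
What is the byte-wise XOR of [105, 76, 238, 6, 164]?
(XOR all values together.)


XOR chain: 105 ^ 76 ^ 238 ^ 6 ^ 164 = 105

105


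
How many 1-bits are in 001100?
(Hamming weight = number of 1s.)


Counting 1s in 001100

2


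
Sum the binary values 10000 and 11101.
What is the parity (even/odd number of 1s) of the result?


10000 = 16
11101 = 29
Sum = 45 = 101101
1s count = 4

even parity (4 ones in 101101)


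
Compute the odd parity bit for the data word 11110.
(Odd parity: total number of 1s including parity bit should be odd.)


Number of 1s in data: 4
Parity bit: 1

1


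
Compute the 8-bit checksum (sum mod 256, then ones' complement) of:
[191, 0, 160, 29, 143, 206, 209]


Sum = 938 mod 256 = 170
Complement = 85

85


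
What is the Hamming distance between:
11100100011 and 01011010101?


XOR: 10111110110
Count of 1s: 8

8


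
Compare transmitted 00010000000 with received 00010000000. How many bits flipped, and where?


XOR: 00000000000

0 errors (received matches sent)


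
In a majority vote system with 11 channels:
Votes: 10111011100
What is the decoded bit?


Ones: 7 out of 11
Threshold: 6

1 (7/11 voted 1)


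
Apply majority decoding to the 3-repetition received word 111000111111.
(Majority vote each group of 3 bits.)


Groups: 111, 000, 111, 111
Majority votes: 1011

1011


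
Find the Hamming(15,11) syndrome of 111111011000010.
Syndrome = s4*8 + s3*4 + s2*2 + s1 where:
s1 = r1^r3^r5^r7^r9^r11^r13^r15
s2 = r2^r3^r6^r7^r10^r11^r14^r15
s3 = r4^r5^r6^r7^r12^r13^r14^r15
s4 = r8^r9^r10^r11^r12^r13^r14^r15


s1=0, s2=0, s3=0, s4=1

Syndrome = 8 (error at position 8)


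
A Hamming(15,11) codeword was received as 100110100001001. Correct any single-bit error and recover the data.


Syndrome = 4: error at position 4

Data: 01010001001 (corrected bit 4)


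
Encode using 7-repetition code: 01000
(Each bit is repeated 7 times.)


Each bit -> 7 copies

00000001111111000000000000000000000


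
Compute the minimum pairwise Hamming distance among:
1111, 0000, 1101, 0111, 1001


Comparing all pairs, minimum distance: 1
Can detect 0 errors, correct 0 errors

1


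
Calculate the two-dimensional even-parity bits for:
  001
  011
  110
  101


Row parities: 1000
Column parities: 001

Row P: 1000, Col P: 001, Corner: 1


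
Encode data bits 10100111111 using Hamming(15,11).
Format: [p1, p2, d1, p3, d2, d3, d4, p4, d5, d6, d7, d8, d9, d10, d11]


Parity bits: p1=0, p2=0, p3=1, p4=0

001101000111111


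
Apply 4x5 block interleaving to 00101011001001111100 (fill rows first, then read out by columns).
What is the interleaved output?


Matrix:
  00101
  01100
  10011
  11100
Read columns: 00110101110100101010

00110101110100101010


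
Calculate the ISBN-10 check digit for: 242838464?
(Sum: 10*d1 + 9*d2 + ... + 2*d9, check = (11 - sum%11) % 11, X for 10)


Weighted sum: 228
228 mod 11 = 8

Check digit: 3


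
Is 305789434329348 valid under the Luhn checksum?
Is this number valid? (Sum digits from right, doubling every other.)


Luhn sum = 80
80 mod 10 = 0

Valid (Luhn sum mod 10 = 0)


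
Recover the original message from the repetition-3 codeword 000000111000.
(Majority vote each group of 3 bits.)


Groups: 000, 000, 111, 000
Majority votes: 0010

0010


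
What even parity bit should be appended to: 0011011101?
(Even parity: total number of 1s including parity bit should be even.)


Number of 1s in data: 6
Parity bit: 0

0


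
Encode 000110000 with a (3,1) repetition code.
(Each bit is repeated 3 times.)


Each bit -> 3 copies

000000000111111000000000000


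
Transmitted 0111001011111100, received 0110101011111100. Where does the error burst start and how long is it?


XOR: 0001100000000000

Burst at position 3, length 2


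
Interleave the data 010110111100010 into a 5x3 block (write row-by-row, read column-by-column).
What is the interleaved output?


Matrix:
  010
  110
  111
  100
  010
Read columns: 011101110100100

011101110100100


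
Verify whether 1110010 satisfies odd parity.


Number of 1s: 4

No, parity error (4 ones)


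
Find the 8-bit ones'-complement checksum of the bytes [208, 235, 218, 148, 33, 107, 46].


Sum = 995 mod 256 = 227
Complement = 28

28


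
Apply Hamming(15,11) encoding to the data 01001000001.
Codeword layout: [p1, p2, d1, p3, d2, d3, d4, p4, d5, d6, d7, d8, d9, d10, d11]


Parity bits: p1=1, p2=1, p3=0, p4=0

110010001000001


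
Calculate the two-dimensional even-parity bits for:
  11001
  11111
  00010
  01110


Row parities: 1111
Column parities: 01010

Row P: 1111, Col P: 01010, Corner: 0


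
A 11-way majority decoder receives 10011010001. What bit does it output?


Ones: 5 out of 11
Threshold: 6

0 (5/11 voted 1)


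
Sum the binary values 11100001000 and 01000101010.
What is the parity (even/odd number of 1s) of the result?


11100001000 = 1800
01000101010 = 554
Sum = 2354 = 100100110010
1s count = 5

odd parity (5 ones in 100100110010)


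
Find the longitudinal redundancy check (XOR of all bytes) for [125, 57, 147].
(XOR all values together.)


XOR chain: 125 ^ 57 ^ 147 = 215

215


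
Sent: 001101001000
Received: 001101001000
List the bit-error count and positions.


XOR: 000000000000

0 errors (received matches sent)


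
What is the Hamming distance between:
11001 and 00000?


XOR: 11001
Count of 1s: 3

3


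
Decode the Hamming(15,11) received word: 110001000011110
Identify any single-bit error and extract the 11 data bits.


Syndrome = 1: error at position 1

Data: 00100011110 (corrected bit 1)


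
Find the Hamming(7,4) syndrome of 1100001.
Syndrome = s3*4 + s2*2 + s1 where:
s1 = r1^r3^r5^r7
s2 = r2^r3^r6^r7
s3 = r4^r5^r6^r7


s1=0, s2=0, s3=1

Syndrome = 4 (error at position 4)


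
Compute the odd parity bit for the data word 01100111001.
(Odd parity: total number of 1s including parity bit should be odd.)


Number of 1s in data: 6
Parity bit: 1

1


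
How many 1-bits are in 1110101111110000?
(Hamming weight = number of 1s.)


Counting 1s in 1110101111110000

10


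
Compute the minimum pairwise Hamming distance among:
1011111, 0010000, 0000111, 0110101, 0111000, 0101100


Comparing all pairs, minimum distance: 2
Can detect 1 errors, correct 0 errors

2


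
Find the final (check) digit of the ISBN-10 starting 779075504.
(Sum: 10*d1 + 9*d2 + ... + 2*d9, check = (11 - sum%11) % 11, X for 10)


Weighted sum: 300
300 mod 11 = 3

Check digit: 8


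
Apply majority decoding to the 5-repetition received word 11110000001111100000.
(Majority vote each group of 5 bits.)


Groups: 11110, 00000, 11111, 00000
Majority votes: 1010

1010


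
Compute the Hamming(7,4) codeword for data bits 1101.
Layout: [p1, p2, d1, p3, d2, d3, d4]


Parity bits: p1=1, p2=0, p3=0

1010101


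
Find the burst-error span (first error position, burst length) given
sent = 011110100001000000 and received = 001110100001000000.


XOR: 010000000000000000

Burst at position 1, length 1


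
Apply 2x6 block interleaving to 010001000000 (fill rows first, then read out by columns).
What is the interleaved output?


Matrix:
  010001
  000000
Read columns: 001000000010

001000000010


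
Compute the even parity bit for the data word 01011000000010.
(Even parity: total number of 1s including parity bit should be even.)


Number of 1s in data: 4
Parity bit: 0

0


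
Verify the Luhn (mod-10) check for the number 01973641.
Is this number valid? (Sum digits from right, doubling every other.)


Luhn sum = 38
38 mod 10 = 8

Invalid (Luhn sum mod 10 = 8)


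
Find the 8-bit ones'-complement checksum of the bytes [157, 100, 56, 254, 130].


Sum = 697 mod 256 = 185
Complement = 70

70


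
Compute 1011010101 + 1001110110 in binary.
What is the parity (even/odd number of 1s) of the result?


1011010101 = 725
1001110110 = 630
Sum = 1355 = 10101001011
1s count = 6

even parity (6 ones in 10101001011)


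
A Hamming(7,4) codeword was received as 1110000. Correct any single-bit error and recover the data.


Syndrome = 0: no error detected

Data: 1000 (no errors)


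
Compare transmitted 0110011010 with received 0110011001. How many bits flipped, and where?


XOR: 0000000011

2 error(s) at position(s): 8, 9


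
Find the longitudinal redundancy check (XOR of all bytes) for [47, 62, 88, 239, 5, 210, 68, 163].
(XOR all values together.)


XOR chain: 47 ^ 62 ^ 88 ^ 239 ^ 5 ^ 210 ^ 68 ^ 163 = 150

150


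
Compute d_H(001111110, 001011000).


XOR: 000100110
Count of 1s: 3

3


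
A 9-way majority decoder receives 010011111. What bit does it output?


Ones: 6 out of 9
Threshold: 5

1 (6/9 voted 1)


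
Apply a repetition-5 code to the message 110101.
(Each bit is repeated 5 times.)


Each bit -> 5 copies

111111111100000111110000011111


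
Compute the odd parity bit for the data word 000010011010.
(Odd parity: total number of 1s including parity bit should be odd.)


Number of 1s in data: 4
Parity bit: 1

1


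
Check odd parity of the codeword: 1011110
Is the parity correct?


Number of 1s: 5

Yes, parity is correct (5 ones)


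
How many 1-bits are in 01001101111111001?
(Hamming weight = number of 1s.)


Counting 1s in 01001101111111001

11


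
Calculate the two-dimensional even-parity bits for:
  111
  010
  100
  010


Row parities: 1111
Column parities: 011

Row P: 1111, Col P: 011, Corner: 0


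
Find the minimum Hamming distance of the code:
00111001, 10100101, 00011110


Comparing all pairs, minimum distance: 4
Can detect 3 errors, correct 1 errors

4


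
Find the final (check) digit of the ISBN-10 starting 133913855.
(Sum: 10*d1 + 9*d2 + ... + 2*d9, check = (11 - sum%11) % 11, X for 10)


Weighted sum: 202
202 mod 11 = 4

Check digit: 7


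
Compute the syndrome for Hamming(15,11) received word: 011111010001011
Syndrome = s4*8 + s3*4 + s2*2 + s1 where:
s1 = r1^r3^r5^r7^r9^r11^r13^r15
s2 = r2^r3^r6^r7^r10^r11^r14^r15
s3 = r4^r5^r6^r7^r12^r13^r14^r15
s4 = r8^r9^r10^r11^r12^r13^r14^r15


s1=1, s2=1, s3=0, s4=0

Syndrome = 3 (error at position 3)


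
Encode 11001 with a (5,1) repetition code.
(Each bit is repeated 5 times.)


Each bit -> 5 copies

1111111111000000000011111


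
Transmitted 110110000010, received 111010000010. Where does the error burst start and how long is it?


XOR: 001100000000

Burst at position 2, length 2


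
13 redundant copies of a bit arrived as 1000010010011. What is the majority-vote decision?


Ones: 5 out of 13
Threshold: 7

0 (5/13 voted 1)


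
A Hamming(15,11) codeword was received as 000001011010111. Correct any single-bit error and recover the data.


Syndrome = 0: no error detected

Data: 00101010111 (no errors)


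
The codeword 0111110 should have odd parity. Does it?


Number of 1s: 5

Yes, parity is correct (5 ones)


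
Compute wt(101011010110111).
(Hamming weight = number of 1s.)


Counting 1s in 101011010110111

10


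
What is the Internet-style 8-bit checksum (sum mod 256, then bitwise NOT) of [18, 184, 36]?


Sum = 238 mod 256 = 238
Complement = 17

17


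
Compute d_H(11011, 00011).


XOR: 11000
Count of 1s: 2

2


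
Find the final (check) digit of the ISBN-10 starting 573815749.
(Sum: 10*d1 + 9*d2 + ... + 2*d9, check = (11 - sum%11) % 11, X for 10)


Weighted sum: 282
282 mod 11 = 7

Check digit: 4


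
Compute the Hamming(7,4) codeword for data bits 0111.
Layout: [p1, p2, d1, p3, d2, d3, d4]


Parity bits: p1=0, p2=0, p3=1

0001111


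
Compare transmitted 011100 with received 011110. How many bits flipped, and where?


XOR: 000010

1 error(s) at position(s): 4


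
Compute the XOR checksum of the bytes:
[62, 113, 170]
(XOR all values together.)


XOR chain: 62 ^ 113 ^ 170 = 229

229


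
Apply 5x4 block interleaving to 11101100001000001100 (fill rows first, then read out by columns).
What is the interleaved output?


Matrix:
  1110
  1100
  0010
  0000
  1100
Read columns: 11001110011010000000

11001110011010000000


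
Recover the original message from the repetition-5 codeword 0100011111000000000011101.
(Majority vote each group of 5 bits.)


Groups: 01000, 11111, 00000, 00000, 11101
Majority votes: 01001

01001


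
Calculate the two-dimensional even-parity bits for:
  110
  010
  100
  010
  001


Row parities: 01111
Column parities: 011

Row P: 01111, Col P: 011, Corner: 0


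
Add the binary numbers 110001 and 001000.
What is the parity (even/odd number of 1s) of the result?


110001 = 49
001000 = 8
Sum = 57 = 111001
1s count = 4

even parity (4 ones in 111001)


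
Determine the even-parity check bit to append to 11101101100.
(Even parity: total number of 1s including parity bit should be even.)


Number of 1s in data: 7
Parity bit: 1

1


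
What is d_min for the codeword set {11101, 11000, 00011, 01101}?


Comparing all pairs, minimum distance: 1
Can detect 0 errors, correct 0 errors

1


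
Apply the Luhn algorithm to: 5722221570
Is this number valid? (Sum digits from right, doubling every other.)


Luhn sum = 32
32 mod 10 = 2

Invalid (Luhn sum mod 10 = 2)


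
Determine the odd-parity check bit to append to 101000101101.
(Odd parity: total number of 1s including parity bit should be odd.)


Number of 1s in data: 6
Parity bit: 1

1


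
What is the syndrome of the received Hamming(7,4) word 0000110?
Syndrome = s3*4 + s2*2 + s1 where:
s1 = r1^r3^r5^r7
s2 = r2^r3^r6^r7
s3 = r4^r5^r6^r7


s1=1, s2=1, s3=0

Syndrome = 3 (error at position 3)


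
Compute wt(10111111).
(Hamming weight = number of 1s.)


Counting 1s in 10111111

7


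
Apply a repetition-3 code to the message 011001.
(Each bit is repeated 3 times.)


Each bit -> 3 copies

000111111000000111


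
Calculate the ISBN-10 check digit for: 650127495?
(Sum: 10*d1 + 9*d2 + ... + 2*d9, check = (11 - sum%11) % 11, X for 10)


Weighted sum: 212
212 mod 11 = 3

Check digit: 8


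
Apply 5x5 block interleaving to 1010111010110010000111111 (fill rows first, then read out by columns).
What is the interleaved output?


Matrix:
  10101
  11010
  11001
  00001
  11111
Read columns: 1110101101100010100110111

1110101101100010100110111


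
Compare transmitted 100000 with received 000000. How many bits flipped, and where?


XOR: 100000

1 error(s) at position(s): 0


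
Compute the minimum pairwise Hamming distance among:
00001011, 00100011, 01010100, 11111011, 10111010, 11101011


Comparing all pairs, minimum distance: 1
Can detect 0 errors, correct 0 errors

1


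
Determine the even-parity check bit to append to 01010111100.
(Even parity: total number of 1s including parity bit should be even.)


Number of 1s in data: 6
Parity bit: 0

0


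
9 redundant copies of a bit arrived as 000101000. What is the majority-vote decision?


Ones: 2 out of 9
Threshold: 5

0 (2/9 voted 1)


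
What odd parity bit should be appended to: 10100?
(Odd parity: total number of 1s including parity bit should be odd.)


Number of 1s in data: 2
Parity bit: 1

1


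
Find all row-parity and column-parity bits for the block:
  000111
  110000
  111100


Row parities: 100
Column parities: 001011

Row P: 100, Col P: 001011, Corner: 1


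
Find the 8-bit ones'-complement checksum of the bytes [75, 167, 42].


Sum = 284 mod 256 = 28
Complement = 227

227


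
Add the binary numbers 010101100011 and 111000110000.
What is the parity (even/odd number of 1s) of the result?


010101100011 = 1379
111000110000 = 3632
Sum = 5011 = 1001110010011
1s count = 7

odd parity (7 ones in 1001110010011)


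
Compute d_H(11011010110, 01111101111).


XOR: 10100111001
Count of 1s: 6

6


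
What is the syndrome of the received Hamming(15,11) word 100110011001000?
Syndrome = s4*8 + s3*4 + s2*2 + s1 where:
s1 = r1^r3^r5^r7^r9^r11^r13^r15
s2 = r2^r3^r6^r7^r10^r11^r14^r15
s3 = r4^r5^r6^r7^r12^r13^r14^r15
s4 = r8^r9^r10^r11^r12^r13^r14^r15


s1=1, s2=0, s3=1, s4=1

Syndrome = 13 (error at position 13)


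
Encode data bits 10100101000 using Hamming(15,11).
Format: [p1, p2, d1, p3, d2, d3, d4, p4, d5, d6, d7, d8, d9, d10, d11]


Parity bits: p1=1, p2=1, p3=0, p4=0

111001000101000


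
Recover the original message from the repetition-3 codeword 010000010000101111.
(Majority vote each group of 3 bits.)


Groups: 010, 000, 010, 000, 101, 111
Majority votes: 000011

000011


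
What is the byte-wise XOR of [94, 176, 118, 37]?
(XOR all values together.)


XOR chain: 94 ^ 176 ^ 118 ^ 37 = 189

189


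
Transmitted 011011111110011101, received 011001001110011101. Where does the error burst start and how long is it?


XOR: 000010110000000000

Burst at position 4, length 4


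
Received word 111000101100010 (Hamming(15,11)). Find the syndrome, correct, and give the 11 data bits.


Syndrome = 10: error at position 10

Data: 10011000010 (corrected bit 10)


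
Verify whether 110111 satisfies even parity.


Number of 1s: 5

No, parity error (5 ones)


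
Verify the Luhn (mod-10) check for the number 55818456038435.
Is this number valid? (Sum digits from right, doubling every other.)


Luhn sum = 57
57 mod 10 = 7

Invalid (Luhn sum mod 10 = 7)


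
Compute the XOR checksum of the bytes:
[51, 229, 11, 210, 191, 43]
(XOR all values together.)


XOR chain: 51 ^ 229 ^ 11 ^ 210 ^ 191 ^ 43 = 155

155


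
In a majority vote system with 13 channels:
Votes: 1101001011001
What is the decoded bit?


Ones: 7 out of 13
Threshold: 7

1 (7/13 voted 1)


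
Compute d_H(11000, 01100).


XOR: 10100
Count of 1s: 2

2


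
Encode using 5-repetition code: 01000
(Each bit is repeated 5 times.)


Each bit -> 5 copies

0000011111000000000000000


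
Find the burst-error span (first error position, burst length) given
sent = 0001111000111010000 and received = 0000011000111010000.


XOR: 0001100000000000000

Burst at position 3, length 2


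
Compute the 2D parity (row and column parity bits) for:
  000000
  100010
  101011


Row parities: 000
Column parities: 001001

Row P: 000, Col P: 001001, Corner: 0


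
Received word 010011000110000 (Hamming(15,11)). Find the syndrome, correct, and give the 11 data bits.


Syndrome = 0: no error detected

Data: 01100110000 (no errors)


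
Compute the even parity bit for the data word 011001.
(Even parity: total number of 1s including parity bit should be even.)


Number of 1s in data: 3
Parity bit: 1

1


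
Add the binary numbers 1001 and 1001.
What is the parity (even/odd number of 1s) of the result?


1001 = 9
1001 = 9
Sum = 18 = 10010
1s count = 2

even parity (2 ones in 10010)


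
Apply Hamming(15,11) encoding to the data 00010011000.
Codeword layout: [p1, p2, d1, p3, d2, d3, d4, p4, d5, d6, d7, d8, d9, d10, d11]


Parity bits: p1=0, p2=0, p3=0, p4=0

000000100011000


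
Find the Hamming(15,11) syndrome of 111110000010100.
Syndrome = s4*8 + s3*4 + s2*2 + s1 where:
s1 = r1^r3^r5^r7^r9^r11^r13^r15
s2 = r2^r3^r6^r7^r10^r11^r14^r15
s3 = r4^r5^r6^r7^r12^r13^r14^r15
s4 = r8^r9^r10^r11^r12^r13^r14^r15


s1=1, s2=1, s3=1, s4=0

Syndrome = 7 (error at position 7)


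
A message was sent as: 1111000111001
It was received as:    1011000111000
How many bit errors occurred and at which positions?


XOR: 0100000000001

2 error(s) at position(s): 1, 12


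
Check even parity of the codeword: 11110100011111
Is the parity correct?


Number of 1s: 10

Yes, parity is correct (10 ones)


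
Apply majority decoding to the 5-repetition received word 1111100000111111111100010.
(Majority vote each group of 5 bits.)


Groups: 11111, 00000, 11111, 11111, 00010
Majority votes: 10110

10110


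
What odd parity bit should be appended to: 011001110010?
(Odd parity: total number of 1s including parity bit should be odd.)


Number of 1s in data: 6
Parity bit: 1

1


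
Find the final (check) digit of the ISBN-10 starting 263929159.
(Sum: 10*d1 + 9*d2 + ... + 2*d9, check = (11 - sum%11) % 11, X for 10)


Weighted sum: 255
255 mod 11 = 2

Check digit: 9


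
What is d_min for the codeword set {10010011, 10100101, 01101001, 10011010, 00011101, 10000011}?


Comparing all pairs, minimum distance: 1
Can detect 0 errors, correct 0 errors

1


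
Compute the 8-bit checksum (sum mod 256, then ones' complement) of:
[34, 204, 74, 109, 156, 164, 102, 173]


Sum = 1016 mod 256 = 248
Complement = 7

7


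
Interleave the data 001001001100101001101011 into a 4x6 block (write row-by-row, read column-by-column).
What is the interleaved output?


Matrix:
  001001
  001100
  101001
  101011
Read columns: 001100001111010000011011

001100001111010000011011


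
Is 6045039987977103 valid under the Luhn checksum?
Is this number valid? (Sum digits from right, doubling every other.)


Luhn sum = 76
76 mod 10 = 6

Invalid (Luhn sum mod 10 = 6)


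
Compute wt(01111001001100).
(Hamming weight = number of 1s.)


Counting 1s in 01111001001100

7


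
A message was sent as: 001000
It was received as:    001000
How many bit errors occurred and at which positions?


XOR: 000000

0 errors (received matches sent)


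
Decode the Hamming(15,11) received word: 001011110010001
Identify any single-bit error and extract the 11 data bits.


Syndrome = 11: error at position 11

Data: 11110000001 (corrected bit 11)


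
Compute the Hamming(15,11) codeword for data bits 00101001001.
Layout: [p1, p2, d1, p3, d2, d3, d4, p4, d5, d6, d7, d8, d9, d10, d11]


Parity bits: p1=0, p2=0, p3=1, p4=1

000101011001001


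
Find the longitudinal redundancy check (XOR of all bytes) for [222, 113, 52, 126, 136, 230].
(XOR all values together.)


XOR chain: 222 ^ 113 ^ 52 ^ 126 ^ 136 ^ 230 = 139

139


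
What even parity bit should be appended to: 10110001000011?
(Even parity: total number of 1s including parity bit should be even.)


Number of 1s in data: 6
Parity bit: 0

0


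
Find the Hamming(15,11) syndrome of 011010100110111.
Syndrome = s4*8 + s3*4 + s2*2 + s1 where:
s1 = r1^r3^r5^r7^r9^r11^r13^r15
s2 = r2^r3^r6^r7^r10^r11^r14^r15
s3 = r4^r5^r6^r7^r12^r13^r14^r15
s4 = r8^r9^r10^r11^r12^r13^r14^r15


s1=0, s2=1, s3=1, s4=1

Syndrome = 14 (error at position 14)


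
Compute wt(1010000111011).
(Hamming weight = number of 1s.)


Counting 1s in 1010000111011

7


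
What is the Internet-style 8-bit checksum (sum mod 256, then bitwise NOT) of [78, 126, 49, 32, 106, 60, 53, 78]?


Sum = 582 mod 256 = 70
Complement = 185

185


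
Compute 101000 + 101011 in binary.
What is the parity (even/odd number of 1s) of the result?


101000 = 40
101011 = 43
Sum = 83 = 1010011
1s count = 4

even parity (4 ones in 1010011)


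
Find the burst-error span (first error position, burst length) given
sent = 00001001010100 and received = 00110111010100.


XOR: 00111110000000

Burst at position 2, length 5


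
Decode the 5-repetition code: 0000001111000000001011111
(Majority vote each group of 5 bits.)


Groups: 00000, 01111, 00000, 00010, 11111
Majority votes: 01001

01001


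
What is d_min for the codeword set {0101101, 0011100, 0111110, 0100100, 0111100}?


Comparing all pairs, minimum distance: 1
Can detect 0 errors, correct 0 errors

1


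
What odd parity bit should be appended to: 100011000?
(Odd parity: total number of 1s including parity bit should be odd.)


Number of 1s in data: 3
Parity bit: 0

0


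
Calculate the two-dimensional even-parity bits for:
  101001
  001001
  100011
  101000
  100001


Row parities: 10100
Column parities: 001010

Row P: 10100, Col P: 001010, Corner: 0


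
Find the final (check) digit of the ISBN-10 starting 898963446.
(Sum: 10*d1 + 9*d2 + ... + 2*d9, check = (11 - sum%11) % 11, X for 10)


Weighted sum: 379
379 mod 11 = 5

Check digit: 6


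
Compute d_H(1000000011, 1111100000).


XOR: 0111100011
Count of 1s: 6

6


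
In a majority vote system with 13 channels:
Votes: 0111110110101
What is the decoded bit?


Ones: 9 out of 13
Threshold: 7

1 (9/13 voted 1)


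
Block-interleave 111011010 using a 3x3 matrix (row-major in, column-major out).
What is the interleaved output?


Matrix:
  111
  011
  010
Read columns: 100111110

100111110


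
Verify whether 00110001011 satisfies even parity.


Number of 1s: 5

No, parity error (5 ones)


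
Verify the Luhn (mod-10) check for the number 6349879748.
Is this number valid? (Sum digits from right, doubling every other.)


Luhn sum = 69
69 mod 10 = 9

Invalid (Luhn sum mod 10 = 9)


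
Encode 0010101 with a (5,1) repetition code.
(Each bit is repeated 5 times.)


Each bit -> 5 copies

00000000001111100000111110000011111


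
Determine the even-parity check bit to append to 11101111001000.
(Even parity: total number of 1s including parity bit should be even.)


Number of 1s in data: 8
Parity bit: 0

0


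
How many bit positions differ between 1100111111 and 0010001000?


XOR: 1110110111
Count of 1s: 8

8


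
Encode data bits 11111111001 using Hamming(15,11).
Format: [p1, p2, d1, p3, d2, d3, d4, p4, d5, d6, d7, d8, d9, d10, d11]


Parity bits: p1=0, p2=0, p3=1, p4=1

001111111111001


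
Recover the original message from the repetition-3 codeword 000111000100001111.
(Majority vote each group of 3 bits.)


Groups: 000, 111, 000, 100, 001, 111
Majority votes: 010001

010001


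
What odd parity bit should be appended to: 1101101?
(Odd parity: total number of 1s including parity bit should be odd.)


Number of 1s in data: 5
Parity bit: 0

0


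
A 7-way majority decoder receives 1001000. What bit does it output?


Ones: 2 out of 7
Threshold: 4

0 (2/7 voted 1)


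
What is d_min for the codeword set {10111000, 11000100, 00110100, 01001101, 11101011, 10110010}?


Comparing all pairs, minimum distance: 2
Can detect 1 errors, correct 0 errors

2


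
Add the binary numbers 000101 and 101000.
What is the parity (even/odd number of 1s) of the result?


000101 = 5
101000 = 40
Sum = 45 = 101101
1s count = 4

even parity (4 ones in 101101)


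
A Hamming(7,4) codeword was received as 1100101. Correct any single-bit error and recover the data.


Syndrome = 1: error at position 1

Data: 0101 (corrected bit 1)


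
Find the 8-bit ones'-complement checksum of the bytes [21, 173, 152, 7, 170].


Sum = 523 mod 256 = 11
Complement = 244

244


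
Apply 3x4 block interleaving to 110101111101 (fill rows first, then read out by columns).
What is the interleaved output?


Matrix:
  1101
  0111
  1101
Read columns: 101111010111

101111010111


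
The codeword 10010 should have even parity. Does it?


Number of 1s: 2

Yes, parity is correct (2 ones)


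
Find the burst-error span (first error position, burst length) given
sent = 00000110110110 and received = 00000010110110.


XOR: 00000100000000

Burst at position 5, length 1


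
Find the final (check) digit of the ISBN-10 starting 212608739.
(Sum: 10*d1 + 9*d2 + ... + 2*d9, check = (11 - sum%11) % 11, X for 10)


Weighted sum: 182
182 mod 11 = 6

Check digit: 5


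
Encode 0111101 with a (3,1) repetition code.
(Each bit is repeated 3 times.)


Each bit -> 3 copies

000111111111111000111


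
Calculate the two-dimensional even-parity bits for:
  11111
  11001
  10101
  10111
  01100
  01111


Row parities: 111000
Column parities: 00111

Row P: 111000, Col P: 00111, Corner: 1


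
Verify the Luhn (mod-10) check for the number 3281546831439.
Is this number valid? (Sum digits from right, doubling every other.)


Luhn sum = 67
67 mod 10 = 7

Invalid (Luhn sum mod 10 = 7)


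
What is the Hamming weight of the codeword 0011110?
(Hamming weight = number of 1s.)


Counting 1s in 0011110

4
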